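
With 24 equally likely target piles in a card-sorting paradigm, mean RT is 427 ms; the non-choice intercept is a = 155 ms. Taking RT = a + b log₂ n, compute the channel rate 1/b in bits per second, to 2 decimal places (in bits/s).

Choice component = 427 − 155 = 272 ms over log₂(24) = 4.5850 bits.
b = 272 / 4.5850 = 59.324 ms/bit, so 1/b = 16.856 bits/s.

16.86 bits/s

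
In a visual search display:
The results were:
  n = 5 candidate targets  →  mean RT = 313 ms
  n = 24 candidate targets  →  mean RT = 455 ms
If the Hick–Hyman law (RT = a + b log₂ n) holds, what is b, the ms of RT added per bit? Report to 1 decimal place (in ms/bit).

62.7 ms/bit

Slope: b = (455 − 313) / (log₂ 24 − log₂ 5) = 142/2.2630 = 62.748 ms/bit.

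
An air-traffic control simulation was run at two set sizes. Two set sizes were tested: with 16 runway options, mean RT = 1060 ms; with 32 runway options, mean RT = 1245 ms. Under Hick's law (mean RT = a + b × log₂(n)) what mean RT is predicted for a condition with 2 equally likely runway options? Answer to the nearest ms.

505 ms

RT is linear in log₂ n, so two points fix the line:
  b = (1245 − 1060) / (log₂ 32 − log₂ 16) = 185 / (5 − 4) = 185 ms/bit
  a = 1060 − 185 × 4 = 320 ms
Then RT(2) = 320 + 185 × log₂ 2 = 320 + 185 × 1 ≈ 505.000 ms.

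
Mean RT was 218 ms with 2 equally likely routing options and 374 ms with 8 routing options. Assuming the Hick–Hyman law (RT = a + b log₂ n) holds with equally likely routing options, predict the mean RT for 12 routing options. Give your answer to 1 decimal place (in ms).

With log₂ n on the abscissa the relation is linear; from the two conditions:
  b = (374 − 218) / (log₂ 8 − log₂ 2) = 156 / (3 − 1) = 78.000 ms/bit
  a = 218 − 78.000 × 1 = 140.000 ms
Then RT(12) = 140.000 + 78.000 × log₂ 12 = 140.000 + 78.000 × 3.5850 ≈ 419.627 ms.

419.6 ms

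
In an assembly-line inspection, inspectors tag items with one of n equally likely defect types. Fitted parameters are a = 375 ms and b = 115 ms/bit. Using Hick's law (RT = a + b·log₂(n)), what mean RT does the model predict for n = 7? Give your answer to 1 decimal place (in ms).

log₂(7) = 2.8074 bits, so RT = 375 + 115 × 2.8074 ≈ 697.846 ms.

697.8 ms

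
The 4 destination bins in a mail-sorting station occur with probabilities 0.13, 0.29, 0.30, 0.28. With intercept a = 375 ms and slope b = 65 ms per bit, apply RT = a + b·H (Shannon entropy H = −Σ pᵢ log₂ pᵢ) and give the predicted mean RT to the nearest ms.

501 ms

Entropy contributions −pᵢ log₂ pᵢ: 0.3826, 0.5179, 0.5211, 0.5142; sum H = 1.9359 bits.
RT = a + bH = 375 + 65·1.9359 = 500.83 ms.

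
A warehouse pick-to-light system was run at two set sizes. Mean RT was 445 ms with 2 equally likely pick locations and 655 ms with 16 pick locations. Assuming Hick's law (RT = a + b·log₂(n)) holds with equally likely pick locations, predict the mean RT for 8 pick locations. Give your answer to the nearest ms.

Solve the two-equation system in a and b:
  b = (655 − 445) / (log₂ 16 − log₂ 2) = 210 / (4 − 1) = 70 ms/bit
  a = 445 − 70 × 1 = 375 ms
Then RT(8) = 375 + 70 × log₂ 8 = 375 + 70 × 3 ≈ 585.000 ms.

585 ms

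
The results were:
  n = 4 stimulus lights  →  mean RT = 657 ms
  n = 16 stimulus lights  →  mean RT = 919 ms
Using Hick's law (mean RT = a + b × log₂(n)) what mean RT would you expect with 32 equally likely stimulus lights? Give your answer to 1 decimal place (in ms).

1050.0 ms

Solve the two-equation system in a and b:
  b = (919 − 657) / (log₂ 16 − log₂ 4) = 262 / (4 − 2) = 131.000 ms/bit
  a = 657 − 131.000 × 2 = 395.000 ms
Then RT(32) = 395.000 + 131.000 × log₂ 32 = 395.000 + 131.000 × 5 ≈ 1050.000 ms.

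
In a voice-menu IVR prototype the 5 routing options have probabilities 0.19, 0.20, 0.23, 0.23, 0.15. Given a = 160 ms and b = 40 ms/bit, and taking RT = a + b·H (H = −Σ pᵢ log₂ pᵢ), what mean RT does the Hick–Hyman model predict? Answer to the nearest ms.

Entropy contributions −pᵢ log₂ pᵢ: 0.4552, 0.4644, 0.4877, 0.4877, 0.4105; sum H = 2.3055 bits.
RT = a + bH = 160 + 40·2.3055 = 252.22 ms.

252 ms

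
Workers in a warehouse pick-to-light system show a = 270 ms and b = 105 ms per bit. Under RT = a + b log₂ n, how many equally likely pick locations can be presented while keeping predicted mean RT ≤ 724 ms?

20

105·log₂ n ≤ 724 − 270 = 454, giving log₂ n ≤ 4.3238 and n ≤ 20.026. The largest whole number is 20.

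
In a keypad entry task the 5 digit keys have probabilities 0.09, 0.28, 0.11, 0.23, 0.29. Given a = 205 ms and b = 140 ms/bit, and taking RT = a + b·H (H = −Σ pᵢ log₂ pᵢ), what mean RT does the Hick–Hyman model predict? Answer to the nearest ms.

H = 0.09·log₂(1/0.09) + 0.28·log₂(1/0.28) + 0.11·log₂(1/0.11) + 0.23·log₂(1/0.23) + 0.29·log₂(1/0.29) = 2.1827 bits.
RT = 205 + 140 × 2.1827 = 510.58 ms.

511 ms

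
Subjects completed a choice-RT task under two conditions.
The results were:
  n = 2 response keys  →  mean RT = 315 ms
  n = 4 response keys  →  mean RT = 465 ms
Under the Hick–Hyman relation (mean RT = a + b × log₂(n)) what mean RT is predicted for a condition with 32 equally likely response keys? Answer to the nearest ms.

With log₂ n on the abscissa the relation is linear; from the two conditions:
  b = (465 − 315) / (log₂ 4 − log₂ 2) = 150 / (2 − 1) = 150 ms/bit
  a = 315 − 150 × 1 = 165 ms
Then RT(32) = 165 + 150 × log₂ 32 = 165 + 150 × 5 ≈ 915.000 ms.

915 ms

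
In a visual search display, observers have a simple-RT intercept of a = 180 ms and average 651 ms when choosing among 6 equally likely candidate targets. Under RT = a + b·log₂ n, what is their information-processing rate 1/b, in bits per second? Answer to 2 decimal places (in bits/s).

b = (651 − 180)/log₂ 6 = 471/2.5850 = 182.208 ms per bit = 0.18221 s/bit; the reciprocal is 5.488 bits/s.

5.49 bits/s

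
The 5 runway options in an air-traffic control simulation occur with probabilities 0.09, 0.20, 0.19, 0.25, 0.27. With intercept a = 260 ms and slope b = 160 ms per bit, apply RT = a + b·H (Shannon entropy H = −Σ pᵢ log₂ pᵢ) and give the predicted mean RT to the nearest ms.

619 ms

H = 0.09·log₂(1/0.09) + 0.20·log₂(1/0.20) + 0.19·log₂(1/0.19) + 0.25·log₂(1/0.25) + 0.27·log₂(1/0.27) = 2.2423 bits.
RT = 260 + 160 × 2.2423 = 618.77 ms.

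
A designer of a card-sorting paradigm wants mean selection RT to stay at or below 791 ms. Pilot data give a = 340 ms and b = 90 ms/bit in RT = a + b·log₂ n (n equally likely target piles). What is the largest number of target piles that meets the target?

32

Set 340 + 90·log₂ n ≤ 791 → log₂ n ≤ (791 − 340)/90 = 5.0111.
So n ≤ 2^5.0111 = 32.247; the largest integer n is 32.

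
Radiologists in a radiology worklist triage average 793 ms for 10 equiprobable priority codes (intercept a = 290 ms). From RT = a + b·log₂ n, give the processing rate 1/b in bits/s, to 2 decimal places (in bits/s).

6.60 bits/s

b = (793 − 290)/log₂ 10 = 503/3.3219 = 151.418 ms per bit = 0.15142 s/bit; the reciprocal is 6.604 bits/s.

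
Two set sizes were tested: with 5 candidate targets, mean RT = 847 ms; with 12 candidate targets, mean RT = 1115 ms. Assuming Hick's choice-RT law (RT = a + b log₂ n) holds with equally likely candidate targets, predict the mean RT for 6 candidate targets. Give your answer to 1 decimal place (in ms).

902.8 ms

Fit slope and intercept:
  b = (1115 − 847) / (log₂ 12 − log₂ 5) = 268 / (3.5850 − 2.3219) = 212.187 ms/bit
  a = 847 − 212.187 × 2.3219 = 354.316 ms
Then RT(6) = 354.316 + 212.187 × log₂ 6 = 354.316 + 212.187 × 2.5850 ≈ 902.813 ms.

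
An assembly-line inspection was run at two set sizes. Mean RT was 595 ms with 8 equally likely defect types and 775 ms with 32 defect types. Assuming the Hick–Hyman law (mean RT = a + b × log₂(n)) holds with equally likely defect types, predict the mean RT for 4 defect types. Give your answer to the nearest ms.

Fit slope and intercept:
  b = (775 − 595) / (log₂ 32 − log₂ 8) = 180 / (5 − 3) = 90 ms/bit
  a = 595 − 90 × 3 = 325 ms
Then RT(4) = 325 + 90 × log₂ 4 = 325 + 90 × 2 ≈ 505.000 ms.

505 ms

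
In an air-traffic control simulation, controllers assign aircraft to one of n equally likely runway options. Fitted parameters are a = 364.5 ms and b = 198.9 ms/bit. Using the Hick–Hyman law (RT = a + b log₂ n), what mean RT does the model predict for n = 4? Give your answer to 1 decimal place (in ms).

762.3 ms

log₂(4) = 2 bits, so RT = 364.5 + 198.9 × 2 ≈ 762.300 ms.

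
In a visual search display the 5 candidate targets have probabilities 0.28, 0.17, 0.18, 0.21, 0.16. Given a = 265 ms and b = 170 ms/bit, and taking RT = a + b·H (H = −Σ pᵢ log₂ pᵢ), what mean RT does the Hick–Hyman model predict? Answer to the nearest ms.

654 ms

H = 0.28·log₂(1/0.28) + 0.17·log₂(1/0.17) + 0.18·log₂(1/0.18) + 0.21·log₂(1/0.21) + 0.16·log₂(1/0.16) = 2.2900 bits.
RT = 265 + 170 × 2.2900 = 654.29 ms.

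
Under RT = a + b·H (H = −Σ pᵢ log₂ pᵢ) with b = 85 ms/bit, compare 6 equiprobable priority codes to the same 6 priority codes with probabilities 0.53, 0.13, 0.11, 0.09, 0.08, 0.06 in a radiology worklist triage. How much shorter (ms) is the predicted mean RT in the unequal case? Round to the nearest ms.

44 ms

The RT saving is b·ΔH. Equiprobable H₀ = log₂(6) = 2.5850 bits; with the given probabilities H = 2.0661 bits.
b·(H₀ − H) = 85 × (2.5850 − 2.0661) = 44.11 ms.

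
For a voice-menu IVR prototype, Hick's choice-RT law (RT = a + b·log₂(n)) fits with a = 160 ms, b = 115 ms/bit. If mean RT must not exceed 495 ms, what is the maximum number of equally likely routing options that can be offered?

Set 160 + 115·log₂ n ≤ 495 → log₂ n ≤ (495 − 160)/115 = 2.9130.
So n ≤ 2^2.9130 = 7.532; the largest integer n is 7.

7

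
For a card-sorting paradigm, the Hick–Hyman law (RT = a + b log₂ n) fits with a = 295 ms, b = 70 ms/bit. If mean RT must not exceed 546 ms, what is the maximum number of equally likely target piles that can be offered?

12

70·log₂ n ≤ 546 − 295 = 251, giving log₂ n ≤ 3.5857 and n ≤ 12.006. The largest whole number is 12.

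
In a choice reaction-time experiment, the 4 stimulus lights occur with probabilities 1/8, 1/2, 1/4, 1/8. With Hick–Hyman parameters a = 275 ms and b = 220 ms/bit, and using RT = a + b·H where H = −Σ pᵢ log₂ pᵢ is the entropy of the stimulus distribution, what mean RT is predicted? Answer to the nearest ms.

660 ms

H = −Σ pᵢ log₂ pᵢ = 0.125·3 + 0.5·1 + 0.25·2 + 0.125·3 = 1.750 bits.
RT = 275 + 220 × 1.750 = 660.00 ms.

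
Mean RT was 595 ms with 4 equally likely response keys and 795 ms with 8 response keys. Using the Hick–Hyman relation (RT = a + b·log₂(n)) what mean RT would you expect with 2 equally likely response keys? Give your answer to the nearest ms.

395 ms

Fit slope and intercept:
  b = (795 − 595) / (log₂ 8 − log₂ 4) = 200 / (3 − 2) = 200 ms/bit
  a = 595 − 200 × 2 = 195 ms
Then RT(2) = 195 + 200 × log₂ 2 = 195 + 200 × 1 ≈ 395.000 ms.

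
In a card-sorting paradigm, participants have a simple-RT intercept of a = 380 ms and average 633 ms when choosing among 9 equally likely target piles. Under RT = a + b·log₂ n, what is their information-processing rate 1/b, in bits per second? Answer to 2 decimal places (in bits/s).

b = (633 − 380)/log₂ 9 = 253/3.1699 = 79.813 ms per bit = 0.07981 s/bit; the reciprocal is 12.529 bits/s.

12.53 bits/s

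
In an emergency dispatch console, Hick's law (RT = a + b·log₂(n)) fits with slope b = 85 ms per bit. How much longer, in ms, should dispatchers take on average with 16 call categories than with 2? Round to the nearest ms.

The intercept a cancels: ΔRT = b·(log₂ n₂ − log₂ n₁) = b·log₂(n₂/n₁).
log₂(16) − log₂(2) = log₂(16/2) = log₂(8) = 3.
ΔRT = 85 × 3.0000 = 255.000 ms.

255 ms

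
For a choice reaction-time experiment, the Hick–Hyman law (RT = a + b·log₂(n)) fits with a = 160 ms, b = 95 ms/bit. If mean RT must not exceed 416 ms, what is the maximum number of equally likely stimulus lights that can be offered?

6

Information budget: (416 − 160)/95 = 2.6947 bits, so n ≤ 2^2.6947 = 6.474 → at most 6.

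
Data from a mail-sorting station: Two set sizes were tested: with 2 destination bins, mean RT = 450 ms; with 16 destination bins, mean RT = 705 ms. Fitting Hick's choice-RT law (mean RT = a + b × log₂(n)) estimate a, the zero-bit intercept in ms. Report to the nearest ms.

The slope on a log₂ axis is (705 − 450) / (4 − 1) = 85 ms/bit.
Intercept: a = 450 − 85·log₂(2) = 365.000 ms.

365 ms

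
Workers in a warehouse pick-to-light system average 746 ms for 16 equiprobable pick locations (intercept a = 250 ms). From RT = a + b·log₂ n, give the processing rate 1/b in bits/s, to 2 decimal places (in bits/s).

8.06 bits/s

Choice component = 746 − 250 = 496 ms over log₂(16) = 4 bits.
b = 496 / 4 = 124.000 ms/bit, so 1/b = 8.065 bits/s.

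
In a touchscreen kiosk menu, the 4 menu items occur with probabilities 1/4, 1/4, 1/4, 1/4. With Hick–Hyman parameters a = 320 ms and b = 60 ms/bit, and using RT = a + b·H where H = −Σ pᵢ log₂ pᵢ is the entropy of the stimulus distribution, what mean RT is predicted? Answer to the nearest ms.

440 ms

Each term −pᵢ log₂ pᵢ: 0.25·2 + 0.25·2 + 0.25·2 + 0.25·2; summed, H = 2.000 bits.
Mean RT = a + bH = 320 + 60·2.000 = 440.00 ms.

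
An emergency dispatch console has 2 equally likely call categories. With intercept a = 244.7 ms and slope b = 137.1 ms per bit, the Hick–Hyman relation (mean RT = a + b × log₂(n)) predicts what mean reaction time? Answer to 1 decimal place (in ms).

log₂(2) = 1 bits, so RT = 244.7 + 137.1 × 1 ≈ 381.800 ms.

381.8 ms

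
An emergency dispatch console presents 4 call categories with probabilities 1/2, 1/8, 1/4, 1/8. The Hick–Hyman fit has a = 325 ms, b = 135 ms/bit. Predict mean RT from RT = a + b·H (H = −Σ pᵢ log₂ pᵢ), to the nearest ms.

Each term −pᵢ log₂ pᵢ: 0.5·1 + 0.125·3 + 0.25·2 + 0.125·3; summed, H = 1.750 bits.
Mean RT = a + bH = 325 + 135·1.750 = 561.25 ms.

561 ms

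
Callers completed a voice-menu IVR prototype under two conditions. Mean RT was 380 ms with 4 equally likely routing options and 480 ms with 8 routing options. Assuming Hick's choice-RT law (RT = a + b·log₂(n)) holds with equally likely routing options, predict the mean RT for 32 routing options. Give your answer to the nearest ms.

RT is linear in log₂ n, so two points fix the line:
  b = (480 − 380) / (log₂ 8 − log₂ 4) = 100 / (3 − 2) = 100 ms/bit
  a = 380 − 100 × 2 = 180 ms
Then RT(32) = 180 + 100 × log₂ 32 = 180 + 100 × 5 ≈ 680.000 ms.

680 ms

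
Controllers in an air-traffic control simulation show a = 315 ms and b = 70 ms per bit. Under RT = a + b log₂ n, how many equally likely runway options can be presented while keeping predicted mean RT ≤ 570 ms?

12

Information budget: (570 − 315)/70 = 3.6429 bits, so n ≤ 2^3.6429 = 12.491 → at most 12.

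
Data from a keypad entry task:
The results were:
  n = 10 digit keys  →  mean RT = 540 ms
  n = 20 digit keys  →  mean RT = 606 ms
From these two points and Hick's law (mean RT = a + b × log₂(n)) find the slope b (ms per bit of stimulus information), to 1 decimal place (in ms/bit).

66.0 ms/bit

Slope: b = (606 − 540) / (log₂ 20 − log₂ 10) = 66/1.0000 = 66.000 ms/bit.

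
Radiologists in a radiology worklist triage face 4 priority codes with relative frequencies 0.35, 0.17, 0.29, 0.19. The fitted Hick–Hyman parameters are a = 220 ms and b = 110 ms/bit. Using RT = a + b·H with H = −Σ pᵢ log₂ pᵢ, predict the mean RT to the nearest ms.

433 ms

Entropy contributions −pᵢ log₂ pᵢ: 0.5301, 0.4346, 0.5179, 0.4552; sum H = 1.9378 bits.
RT = a + bH = 220 + 110·1.9378 = 433.16 ms.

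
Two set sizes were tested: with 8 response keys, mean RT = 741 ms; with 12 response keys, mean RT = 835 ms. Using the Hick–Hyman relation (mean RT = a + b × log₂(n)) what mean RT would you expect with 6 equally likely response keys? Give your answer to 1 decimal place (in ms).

674.3 ms

Solve the two-equation system in a and b:
  b = (835 − 741) / (log₂ 12 − log₂ 8) = 94 / (3.5850 − 3) = 160.694 ms/bit
  a = 741 − 160.694 × 3 = 258.918 ms
Then RT(6) = 258.918 + 160.694 × log₂ 6 = 258.918 + 160.694 × 2.5850 ≈ 674.306 ms.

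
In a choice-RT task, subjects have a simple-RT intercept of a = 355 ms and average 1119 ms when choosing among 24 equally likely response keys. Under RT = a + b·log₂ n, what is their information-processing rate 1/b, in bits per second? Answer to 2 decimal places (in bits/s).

b = (1119 − 355)/log₂ 24 = 764/4.5850 = 166.632 ms per bit = 0.16663 s/bit; the reciprocal is 6.001 bits/s.

6.00 bits/s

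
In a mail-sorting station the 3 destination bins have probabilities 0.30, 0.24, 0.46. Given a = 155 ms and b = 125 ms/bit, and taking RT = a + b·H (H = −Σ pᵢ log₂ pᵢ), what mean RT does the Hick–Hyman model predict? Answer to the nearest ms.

Entropy contributions −pᵢ log₂ pᵢ: 0.5211, 0.4941, 0.5153; sum H = 1.5306 bits.
RT = a + bH = 155 + 125·1.5306 = 346.32 ms.

346 ms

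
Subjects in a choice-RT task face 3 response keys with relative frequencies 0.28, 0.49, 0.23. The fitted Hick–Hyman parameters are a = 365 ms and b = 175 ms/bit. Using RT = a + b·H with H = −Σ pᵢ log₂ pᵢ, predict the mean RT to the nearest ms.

629 ms

Entropy contributions −pᵢ log₂ pᵢ: 0.5142, 0.5043, 0.4877; sum H = 1.5062 bits.
RT = a + bH = 365 + 175·1.5062 = 628.58 ms.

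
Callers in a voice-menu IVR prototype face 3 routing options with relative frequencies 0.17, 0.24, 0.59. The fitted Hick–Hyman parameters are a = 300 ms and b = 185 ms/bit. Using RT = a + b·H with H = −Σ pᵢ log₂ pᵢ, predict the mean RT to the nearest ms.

555 ms

Entropy contributions −pᵢ log₂ pᵢ: 0.4346, 0.4941, 0.4491; sum H = 1.3778 bits.
RT = a + bH = 300 + 185·1.3778 = 554.90 ms.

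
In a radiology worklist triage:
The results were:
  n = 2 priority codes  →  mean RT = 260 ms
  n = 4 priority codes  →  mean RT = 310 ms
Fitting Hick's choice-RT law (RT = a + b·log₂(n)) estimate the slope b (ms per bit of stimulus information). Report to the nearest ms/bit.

Slope: b = (310 − 260) / (log₂ 4 − log₂ 2) = 50/1.0000 = 50 ms/bit.

50 ms/bit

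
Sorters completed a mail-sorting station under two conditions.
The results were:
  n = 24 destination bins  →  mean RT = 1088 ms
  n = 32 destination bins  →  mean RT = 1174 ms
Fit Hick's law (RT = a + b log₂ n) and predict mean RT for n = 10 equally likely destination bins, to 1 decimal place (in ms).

826.3 ms

Solve the two-equation system in a and b:
  b = (1174 − 1088) / (log₂ 32 − log₂ 24) = 86 / (5 − 4.5850) = 207.210 ms/bit
  a = 1088 − 207.210 × 4.5850 = 137.949 ms
Then RT(10) = 137.949 + 207.210 × log₂ 10 = 137.949 + 207.210 × 3.3219 ≈ 826.286 ms.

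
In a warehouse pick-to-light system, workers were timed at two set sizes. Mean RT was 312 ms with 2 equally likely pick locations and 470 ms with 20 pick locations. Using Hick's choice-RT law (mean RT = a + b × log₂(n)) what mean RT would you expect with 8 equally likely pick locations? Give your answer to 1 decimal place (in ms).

407.1 ms

RT is linear in log₂ n, so two points fix the line:
  b = (470 − 312) / (log₂ 20 − log₂ 2) = 158 / (4.3219 − 1) = 47.563 ms/bit
  a = 312 − 47.563 × 1 = 264.437 ms
Then RT(8) = 264.437 + 47.563 × log₂ 8 = 264.437 + 47.563 × 3 ≈ 407.125 ms.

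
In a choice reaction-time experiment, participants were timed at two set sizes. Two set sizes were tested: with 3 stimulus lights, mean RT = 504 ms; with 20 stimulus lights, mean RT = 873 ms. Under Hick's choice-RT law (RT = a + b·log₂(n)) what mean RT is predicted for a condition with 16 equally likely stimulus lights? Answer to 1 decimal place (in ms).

Solve the two-equation system in a and b:
  b = (873 − 504) / (log₂ 20 − log₂ 3) = 369 / (4.3219 − 1.5850) = 134.821 ms/bit
  a = 504 − 134.821 × 1.5850 = 290.314 ms
Then RT(16) = 290.314 + 134.821 × log₂ 16 = 290.314 + 134.821 × 4 ≈ 829.597 ms.

829.6 ms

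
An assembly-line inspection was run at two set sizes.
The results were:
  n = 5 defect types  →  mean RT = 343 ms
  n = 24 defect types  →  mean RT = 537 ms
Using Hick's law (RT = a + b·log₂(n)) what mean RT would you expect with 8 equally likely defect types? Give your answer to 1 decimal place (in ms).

401.1 ms

Solve the two-equation system in a and b:
  b = (537 − 343) / (log₂ 24 − log₂ 5) = 194 / (4.5850 − 2.3219) = 85.726 ms/bit
  a = 343 − 85.726 × 2.3219 = 143.951 ms
Then RT(8) = 143.951 + 85.726 × log₂ 8 = 143.951 + 85.726 × 3 ≈ 401.128 ms.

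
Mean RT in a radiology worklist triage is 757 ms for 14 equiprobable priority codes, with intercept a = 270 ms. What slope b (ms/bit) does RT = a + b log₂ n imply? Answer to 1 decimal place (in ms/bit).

127.9 ms/bit

14 alternatives carry log₂ 14 = 3.8074 bits; the choice cost is 757 − 270 = 487 ms, so b = 487/3.8074 = 127.910 ms/bit.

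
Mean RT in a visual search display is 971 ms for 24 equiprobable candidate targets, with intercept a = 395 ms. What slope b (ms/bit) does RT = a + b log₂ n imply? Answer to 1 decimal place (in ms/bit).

125.6 ms/bit

log₂(24) = 4.5850 bits.
b = (RT − a)/log₂ n = (971 − 395) / 4.5850 = 125.628 ms/bit.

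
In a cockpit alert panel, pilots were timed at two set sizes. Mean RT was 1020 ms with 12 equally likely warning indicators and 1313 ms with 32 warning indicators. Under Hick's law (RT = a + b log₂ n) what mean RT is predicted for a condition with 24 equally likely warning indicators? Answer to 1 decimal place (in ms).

1227.1 ms

Fit slope and intercept:
  b = (1313 − 1020) / (log₂ 32 − log₂ 12) = 293 / (5 − 3.5850) = 207.062 ms/bit
  a = 1020 − 207.062 × 3.5850 = 277.692 ms
Then RT(24) = 277.692 + 207.062 × log₂ 24 = 277.692 + 207.062 × 4.5850 ≈ 1227.062 ms.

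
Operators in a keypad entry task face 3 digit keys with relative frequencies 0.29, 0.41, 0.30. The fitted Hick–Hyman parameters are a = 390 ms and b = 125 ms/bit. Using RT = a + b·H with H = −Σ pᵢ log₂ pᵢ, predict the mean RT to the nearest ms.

586 ms

H = 0.29·log₂(1/0.29) + 0.41·log₂(1/0.41) + 0.30·log₂(1/0.30) = 1.5664 bits.
RT = 390 + 125 × 1.5664 = 585.80 ms.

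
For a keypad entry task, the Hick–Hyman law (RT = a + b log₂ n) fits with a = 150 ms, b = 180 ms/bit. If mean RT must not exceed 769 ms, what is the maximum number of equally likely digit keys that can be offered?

180·log₂ n ≤ 769 − 150 = 619, giving log₂ n ≤ 3.4389 and n ≤ 10.844. The largest whole number is 10.

10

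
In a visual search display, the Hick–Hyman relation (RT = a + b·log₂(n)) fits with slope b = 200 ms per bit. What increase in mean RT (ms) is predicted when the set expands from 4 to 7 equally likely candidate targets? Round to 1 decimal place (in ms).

Only the slope matters, since a is common to both: ΔRT = b·log₂(n₂/n₁).
log₂(7) − log₂(4) = 2.8074 − 2 = 0.8074.
ΔRT = 200 × 0.8074 = 161.471 ms.

161.5 ms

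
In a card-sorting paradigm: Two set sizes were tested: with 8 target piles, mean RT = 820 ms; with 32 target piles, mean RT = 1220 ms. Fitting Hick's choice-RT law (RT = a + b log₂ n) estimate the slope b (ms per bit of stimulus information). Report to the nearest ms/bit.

Slope: b = (1220 − 820) / (log₂ 32 − log₂ 8) = 400/2.0000 = 200 ms/bit.

200 ms/bit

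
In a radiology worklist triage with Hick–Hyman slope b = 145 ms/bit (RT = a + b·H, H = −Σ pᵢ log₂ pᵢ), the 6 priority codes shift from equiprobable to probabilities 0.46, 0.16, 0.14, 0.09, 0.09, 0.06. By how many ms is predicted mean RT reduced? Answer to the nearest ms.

Equiprobable entropy H₀ = log₂ 6 = 2.5850 bits.
Skewed entropy H = −Σ pᵢ log₂ pᵢ = 2.2043 bits.
ΔRT = b·(H₀ − H) = 145 × 0.3807 = 55.20 ms.

55 ms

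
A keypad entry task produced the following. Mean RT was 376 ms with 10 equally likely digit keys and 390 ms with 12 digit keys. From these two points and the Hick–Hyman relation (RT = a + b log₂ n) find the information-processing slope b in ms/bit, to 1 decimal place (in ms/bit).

53.2 ms/bit

Slope: b = (390 − 376) / (log₂ 12 − log₂ 10) = 14/0.2630 = 53.225 ms/bit.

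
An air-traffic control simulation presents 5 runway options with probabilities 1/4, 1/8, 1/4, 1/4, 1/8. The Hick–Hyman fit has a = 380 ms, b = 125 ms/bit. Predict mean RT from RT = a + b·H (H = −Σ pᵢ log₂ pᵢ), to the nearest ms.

Each term −pᵢ log₂ pᵢ: 0.25·2 + 0.125·3 + 0.25·2 + 0.25·2 + 0.125·3; summed, H = 2.250 bits.
Mean RT = a + bH = 380 + 125·2.250 = 661.25 ms.

661 ms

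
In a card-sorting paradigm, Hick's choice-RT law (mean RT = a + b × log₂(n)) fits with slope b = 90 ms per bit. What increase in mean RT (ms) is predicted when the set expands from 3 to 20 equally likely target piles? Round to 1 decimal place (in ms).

The intercept a cancels: ΔRT = b·(log₂ n₂ − log₂ n₁) = b·log₂(n₂/n₁).
log₂(20) − log₂(3) = 4.3219 − 1.5850 = 2.7370.
ΔRT = 90 × 2.7370 = 246.327 ms.

246.3 ms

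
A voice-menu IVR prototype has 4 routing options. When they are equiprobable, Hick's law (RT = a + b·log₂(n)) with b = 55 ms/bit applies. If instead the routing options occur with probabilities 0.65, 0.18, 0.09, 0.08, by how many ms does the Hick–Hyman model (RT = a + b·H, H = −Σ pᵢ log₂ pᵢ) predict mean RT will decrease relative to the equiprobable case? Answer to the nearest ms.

Equiprobable entropy H₀ = log₂ 4 = 2.0000 bits.
Skewed entropy H = −Σ pᵢ log₂ pᵢ = 1.4534 bits.
ΔRT = b·(H₀ − H) = 55 × 0.5466 = 30.06 ms.

30 ms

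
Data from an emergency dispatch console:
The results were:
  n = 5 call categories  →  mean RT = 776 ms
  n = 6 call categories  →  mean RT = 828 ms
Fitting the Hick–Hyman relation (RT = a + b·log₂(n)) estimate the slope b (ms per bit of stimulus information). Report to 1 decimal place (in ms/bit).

b = (RT₂ − RT₁)/(log₂ n₂ − log₂ n₁) = (828 − 776)/(2.5850 − 2.3219) = 197.693 ms/bit.

197.7 ms/bit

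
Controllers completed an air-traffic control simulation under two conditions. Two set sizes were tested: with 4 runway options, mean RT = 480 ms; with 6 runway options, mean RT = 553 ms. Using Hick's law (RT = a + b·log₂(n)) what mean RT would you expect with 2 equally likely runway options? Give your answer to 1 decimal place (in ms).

355.2 ms

RT is linear in log₂ n, so two points fix the line:
  b = (553 − 480) / (log₂ 6 − log₂ 4) = 73 / (2.5850 − 2) = 124.794 ms/bit
  a = 480 − 124.794 × 2 = 230.411 ms
Then RT(2) = 230.411 + 124.794 × log₂ 2 = 230.411 + 124.794 × 1 ≈ 355.206 ms.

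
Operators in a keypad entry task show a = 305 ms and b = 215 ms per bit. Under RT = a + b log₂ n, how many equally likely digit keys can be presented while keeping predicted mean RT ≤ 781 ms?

4

Information budget: (781 − 305)/215 = 2.2140 bits, so n ≤ 2^2.2140 = 4.639 → at most 4.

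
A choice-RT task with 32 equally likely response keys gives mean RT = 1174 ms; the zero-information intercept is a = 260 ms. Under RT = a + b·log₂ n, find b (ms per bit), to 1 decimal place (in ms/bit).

log₂(32) = 5 bits.
b = (RT − a)/log₂ n = (1174 − 260) / 5 = 182.800 ms/bit.

182.8 ms/bit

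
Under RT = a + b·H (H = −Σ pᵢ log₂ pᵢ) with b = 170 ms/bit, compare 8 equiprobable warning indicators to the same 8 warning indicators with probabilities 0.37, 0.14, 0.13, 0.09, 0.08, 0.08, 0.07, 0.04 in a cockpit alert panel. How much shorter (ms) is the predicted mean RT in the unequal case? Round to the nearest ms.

The RT saving is b·ΔH. Equiprobable H₀ = log₂(8) = 3.0000 bits; with the given probabilities H = 2.6605 bits.
b·(H₀ − H) = 170 × (3.0000 − 2.6605) = 57.72 ms.

58 ms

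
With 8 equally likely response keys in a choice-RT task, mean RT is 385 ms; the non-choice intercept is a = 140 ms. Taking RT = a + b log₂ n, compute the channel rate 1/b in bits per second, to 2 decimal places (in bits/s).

b = (385 − 140)/log₂ 8 = 245/3 = 81.667 ms per bit = 0.08167 s/bit; the reciprocal is 12.245 bits/s.

12.24 bits/s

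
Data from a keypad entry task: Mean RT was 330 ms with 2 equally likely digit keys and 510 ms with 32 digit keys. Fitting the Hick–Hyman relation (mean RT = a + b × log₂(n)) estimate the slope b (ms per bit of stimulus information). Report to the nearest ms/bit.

45 ms/bit

b = (RT₂ − RT₁)/(log₂ n₂ − log₂ n₁) = (510 − 330)/(5 − 1) = 45 ms/bit.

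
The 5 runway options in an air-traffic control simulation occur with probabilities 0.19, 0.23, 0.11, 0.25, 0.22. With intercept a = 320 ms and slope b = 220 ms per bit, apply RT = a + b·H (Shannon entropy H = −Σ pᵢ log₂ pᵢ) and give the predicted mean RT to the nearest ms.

Entropy contributions −pᵢ log₂ pᵢ: 0.4552, 0.4877, 0.3503, 0.5000, 0.4806; sum H = 2.2738 bits.
RT = a + bH = 320 + 220·2.2738 = 820.23 ms.

820 ms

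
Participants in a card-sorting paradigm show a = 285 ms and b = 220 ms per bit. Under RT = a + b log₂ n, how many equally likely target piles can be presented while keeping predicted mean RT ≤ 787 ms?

4

Information budget: (787 − 285)/220 = 2.2818 bits, so n ≤ 2^2.2818 = 4.863 → at most 4.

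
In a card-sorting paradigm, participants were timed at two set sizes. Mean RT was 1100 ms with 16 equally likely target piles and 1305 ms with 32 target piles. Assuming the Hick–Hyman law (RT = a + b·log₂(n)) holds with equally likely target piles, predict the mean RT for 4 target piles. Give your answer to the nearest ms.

Fit slope and intercept:
  b = (1305 − 1100) / (log₂ 32 − log₂ 16) = 205 / (5 − 4) = 205 ms/bit
  a = 1100 − 205 × 4 = 280 ms
Then RT(4) = 280 + 205 × log₂ 4 = 280 + 205 × 2 ≈ 690.000 ms.

690 ms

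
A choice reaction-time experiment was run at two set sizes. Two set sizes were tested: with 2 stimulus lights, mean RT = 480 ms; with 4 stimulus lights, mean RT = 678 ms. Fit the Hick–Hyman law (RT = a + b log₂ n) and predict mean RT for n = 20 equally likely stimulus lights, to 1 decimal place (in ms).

RT is linear in log₂ n, so two points fix the line:
  b = (678 − 480) / (log₂ 4 − log₂ 2) = 198 / (2 − 1) = 198.000 ms/bit
  a = 480 − 198.000 × 1 = 282.000 ms
Then RT(20) = 282.000 + 198.000 × log₂ 20 = 282.000 + 198.000 × 4.3219 ≈ 1137.742 ms.

1137.7 ms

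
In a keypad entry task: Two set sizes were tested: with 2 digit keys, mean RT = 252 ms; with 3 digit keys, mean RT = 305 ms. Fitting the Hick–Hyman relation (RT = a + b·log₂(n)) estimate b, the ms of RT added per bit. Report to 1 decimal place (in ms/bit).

Slope: b = (305 − 252) / (log₂ 3 − log₂ 2) = 53/0.5850 = 90.604 ms/bit.

90.6 ms/bit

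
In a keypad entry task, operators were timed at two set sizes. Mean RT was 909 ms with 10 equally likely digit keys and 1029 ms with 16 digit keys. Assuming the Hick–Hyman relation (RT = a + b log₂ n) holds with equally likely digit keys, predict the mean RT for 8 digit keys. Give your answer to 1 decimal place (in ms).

852.0 ms

Solve the two-equation system in a and b:
  b = (1029 − 909) / (log₂ 16 − log₂ 10) = 120 / (4 − 3.3219) = 176.972 ms/bit
  a = 909 − 176.972 × 3.3219 = 321.110 ms
Then RT(8) = 321.110 + 176.972 × log₂ 8 = 321.110 + 176.972 × 3 ≈ 852.028 ms.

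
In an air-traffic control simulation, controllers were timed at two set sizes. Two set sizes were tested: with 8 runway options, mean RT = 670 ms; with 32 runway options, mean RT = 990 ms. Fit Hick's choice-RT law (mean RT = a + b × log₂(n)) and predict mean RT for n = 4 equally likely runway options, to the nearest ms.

RT is linear in log₂ n, so two points fix the line:
  b = (990 − 670) / (log₂ 32 − log₂ 8) = 320 / (5 − 3) = 160 ms/bit
  a = 670 − 160 × 3 = 190 ms
Then RT(4) = 190 + 160 × log₂ 4 = 190 + 160 × 2 ≈ 510.000 ms.

510 ms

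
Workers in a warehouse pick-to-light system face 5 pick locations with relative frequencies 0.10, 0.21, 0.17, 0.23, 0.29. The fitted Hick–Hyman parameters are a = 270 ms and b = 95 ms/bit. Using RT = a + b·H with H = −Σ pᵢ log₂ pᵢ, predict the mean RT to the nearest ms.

483 ms

Entropy contributions −pᵢ log₂ pᵢ: 0.3322, 0.4728, 0.4346, 0.4877, 0.5179; sum H = 2.2452 bits.
RT = a + bH = 270 + 95·2.2452 = 483.29 ms.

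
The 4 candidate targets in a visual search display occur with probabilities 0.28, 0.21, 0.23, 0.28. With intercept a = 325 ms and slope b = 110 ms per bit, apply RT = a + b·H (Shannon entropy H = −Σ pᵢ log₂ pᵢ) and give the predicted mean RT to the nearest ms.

544 ms

Entropy contributions −pᵢ log₂ pᵢ: 0.5142, 0.4728, 0.4877, 0.5142; sum H = 1.9889 bits.
RT = a + bH = 325 + 110·1.9889 = 543.78 ms.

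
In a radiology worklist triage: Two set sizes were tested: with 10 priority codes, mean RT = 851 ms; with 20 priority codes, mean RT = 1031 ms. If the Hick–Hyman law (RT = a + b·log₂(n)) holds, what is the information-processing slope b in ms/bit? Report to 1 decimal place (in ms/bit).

Slope: b = (1031 − 851) / (log₂ 20 − log₂ 10) = 180/1.0000 = 180.000 ms/bit.

180.0 ms/bit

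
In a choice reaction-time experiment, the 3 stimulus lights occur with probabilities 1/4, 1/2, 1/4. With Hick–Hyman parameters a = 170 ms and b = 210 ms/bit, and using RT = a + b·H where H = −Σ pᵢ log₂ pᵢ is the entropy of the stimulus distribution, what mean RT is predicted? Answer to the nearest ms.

485 ms

H = −Σ pᵢ log₂ pᵢ = 0.25·2 + 0.5·1 + 0.25·2 = 1.500 bits.
RT = 170 + 210 × 1.500 = 485.00 ms.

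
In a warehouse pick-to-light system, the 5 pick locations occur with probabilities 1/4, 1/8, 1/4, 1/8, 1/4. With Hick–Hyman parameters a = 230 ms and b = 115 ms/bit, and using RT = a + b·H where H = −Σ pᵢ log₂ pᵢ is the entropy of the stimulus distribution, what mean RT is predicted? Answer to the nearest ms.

Each term −pᵢ log₂ pᵢ: 0.25·2 + 0.125·3 + 0.25·2 + 0.125·3 + 0.25·2; summed, H = 2.250 bits.
Mean RT = a + bH = 230 + 115·2.250 = 488.75 ms.

489 ms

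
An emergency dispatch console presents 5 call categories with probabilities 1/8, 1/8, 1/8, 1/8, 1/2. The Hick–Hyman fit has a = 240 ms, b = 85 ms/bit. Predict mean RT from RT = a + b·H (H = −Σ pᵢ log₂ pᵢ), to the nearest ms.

H = −Σ pᵢ log₂ pᵢ = 0.125·3 + 0.125·3 + 0.125·3 + 0.125·3 + 0.5·1 = 2.000 bits.
RT = 240 + 85 × 2.000 = 410.00 ms.

410 ms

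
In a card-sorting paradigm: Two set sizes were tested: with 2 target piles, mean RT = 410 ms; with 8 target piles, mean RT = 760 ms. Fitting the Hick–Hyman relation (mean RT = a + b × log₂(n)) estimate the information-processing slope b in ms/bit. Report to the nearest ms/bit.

175 ms/bit

Slope: b = (760 − 410) / (log₂ 8 − log₂ 2) = 350/2.0000 = 175 ms/bit.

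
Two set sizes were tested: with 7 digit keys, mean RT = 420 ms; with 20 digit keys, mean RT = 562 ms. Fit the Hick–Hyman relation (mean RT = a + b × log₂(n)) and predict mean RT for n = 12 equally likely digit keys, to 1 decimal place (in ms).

Solve the two-equation system in a and b:
  b = (562 − 420) / (log₂ 20 − log₂ 7) = 142 / (4.3219 − 2.8074) = 93.756 ms/bit
  a = 420 − 93.756 × 2.8074 = 156.794 ms
Then RT(12) = 156.794 + 93.756 × log₂ 12 = 156.794 + 93.756 × 3.5850 ≈ 492.905 ms.

492.9 ms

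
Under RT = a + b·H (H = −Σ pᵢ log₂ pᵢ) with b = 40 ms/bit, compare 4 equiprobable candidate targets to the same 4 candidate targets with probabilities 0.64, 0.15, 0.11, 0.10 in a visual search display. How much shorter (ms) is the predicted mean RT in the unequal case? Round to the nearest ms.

20 ms

The RT saving is b·ΔH. Equiprobable H₀ = log₂(4) = 2.0000 bits; with the given probabilities H = 1.5051 bits.
b·(H₀ − H) = 40 × (2.0000 − 1.5051) = 19.80 ms.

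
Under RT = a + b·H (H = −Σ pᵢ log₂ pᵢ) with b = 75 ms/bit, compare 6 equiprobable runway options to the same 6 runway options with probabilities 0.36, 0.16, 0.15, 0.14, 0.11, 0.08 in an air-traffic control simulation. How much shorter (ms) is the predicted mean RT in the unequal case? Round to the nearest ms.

The RT saving is b·ΔH. Equiprobable H₀ = log₂(6) = 2.5850 bits; with the given probabilities H = 2.4031 bits.
b·(H₀ − H) = 75 × (2.5850 − 2.4031) = 13.64 ms.

14 ms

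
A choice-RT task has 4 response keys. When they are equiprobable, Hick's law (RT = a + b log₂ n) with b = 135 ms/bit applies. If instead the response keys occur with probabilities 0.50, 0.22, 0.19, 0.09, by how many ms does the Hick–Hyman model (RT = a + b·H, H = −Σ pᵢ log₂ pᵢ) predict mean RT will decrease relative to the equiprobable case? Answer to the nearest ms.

The RT saving is b·ΔH. Equiprobable H₀ = log₂(4) = 2.0000 bits; with the given probabilities H = 1.7485 bits.
b·(H₀ − H) = 135 × (2.0000 − 1.7485) = 33.96 ms.

34 ms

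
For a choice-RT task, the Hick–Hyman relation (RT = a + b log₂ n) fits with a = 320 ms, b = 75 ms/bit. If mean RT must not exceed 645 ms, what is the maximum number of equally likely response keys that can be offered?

Set 320 + 75·log₂ n ≤ 645 → log₂ n ≤ (645 − 320)/75 = 4.3333.
So n ≤ 2^4.3333 = 20.159; the largest integer n is 20.

20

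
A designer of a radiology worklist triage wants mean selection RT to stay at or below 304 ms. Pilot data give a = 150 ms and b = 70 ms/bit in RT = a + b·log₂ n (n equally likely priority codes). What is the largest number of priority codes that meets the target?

4

Set 150 + 70·log₂ n ≤ 304 → log₂ n ≤ (304 − 150)/70 = 2.2000.
So n ≤ 2^2.2000 = 4.595; the largest integer n is 4.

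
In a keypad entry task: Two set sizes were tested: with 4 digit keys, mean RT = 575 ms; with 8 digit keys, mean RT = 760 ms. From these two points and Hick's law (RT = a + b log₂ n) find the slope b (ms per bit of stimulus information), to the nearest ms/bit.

The slope on a log₂ axis is (760 − 575) / (3 − 2) = 185 ms/bit.

185 ms/bit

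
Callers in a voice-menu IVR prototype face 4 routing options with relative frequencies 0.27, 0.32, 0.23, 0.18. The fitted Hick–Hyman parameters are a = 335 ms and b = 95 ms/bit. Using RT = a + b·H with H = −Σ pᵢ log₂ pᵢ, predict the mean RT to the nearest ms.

522 ms

H = 0.27·log₂(1/0.27) + 0.32·log₂(1/0.32) + 0.23·log₂(1/0.23) + 0.18·log₂(1/0.18) = 1.9690 bits.
RT = 335 + 95 × 1.9690 = 522.06 ms.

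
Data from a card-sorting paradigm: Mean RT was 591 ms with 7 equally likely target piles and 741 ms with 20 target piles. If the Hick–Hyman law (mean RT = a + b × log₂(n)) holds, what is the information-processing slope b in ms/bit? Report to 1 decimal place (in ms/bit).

99.0 ms/bit

Slope: b = (741 − 591) / (log₂ 20 − log₂ 7) = 150/1.5146 = 99.038 ms/bit.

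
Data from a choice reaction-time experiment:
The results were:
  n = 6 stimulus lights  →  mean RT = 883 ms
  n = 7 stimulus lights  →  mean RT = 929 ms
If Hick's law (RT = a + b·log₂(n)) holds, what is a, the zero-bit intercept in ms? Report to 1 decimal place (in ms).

348.3 ms

Slope: b = (929 − 883) / (log₂ 7 − log₂ 6) = 46/0.2224 = 206.842 ms/bit.
Intercept: a = 883 − 206.842·log₂(6) = 348.322 ms.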